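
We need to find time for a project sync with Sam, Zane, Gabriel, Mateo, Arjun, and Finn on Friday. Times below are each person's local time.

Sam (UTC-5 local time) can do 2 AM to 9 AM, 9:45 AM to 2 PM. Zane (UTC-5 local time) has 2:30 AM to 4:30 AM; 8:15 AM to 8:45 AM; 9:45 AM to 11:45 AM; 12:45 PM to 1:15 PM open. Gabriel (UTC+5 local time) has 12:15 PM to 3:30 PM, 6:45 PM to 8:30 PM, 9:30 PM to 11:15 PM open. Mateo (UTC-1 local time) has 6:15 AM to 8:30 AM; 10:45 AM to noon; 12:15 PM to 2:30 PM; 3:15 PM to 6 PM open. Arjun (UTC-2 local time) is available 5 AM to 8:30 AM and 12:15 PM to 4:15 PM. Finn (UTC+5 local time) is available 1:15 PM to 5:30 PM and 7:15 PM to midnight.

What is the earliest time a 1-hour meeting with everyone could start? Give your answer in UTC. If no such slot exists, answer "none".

Sam in UTC: 07:00-14:00, 14:45-19:00 (add 5h to convert from UTC-5).
Zane in UTC: 07:30-09:30, 13:15-13:45, 14:45-16:45, 17:45-18:15 (add 5h to convert from UTC-5).
Gabriel in UTC: 07:15-10:30, 13:45-15:30, 16:30-18:15 (subtract 5h to convert from UTC+5).
Mateo in UTC: 07:15-09:30, 11:45-13:00, 13:15-15:30, 16:15-19:00 (add 1h to convert from UTC-1).
Arjun in UTC: 07:00-10:30, 14:15-18:15 (add 2h to convert from UTC-2).
Finn in UTC: 08:15-12:30, 14:15-19:00 (subtract 5h to convert from UTC+5).
Sam ∩ Zane: 07:30-09:30, 13:15-13:45, 14:45-16:45, 17:45-18:15.
Sam ∩ Zane ∩ Gabriel: 07:30-09:30, 14:45-15:30, 16:30-16:45, 17:45-18:15.
Sam ∩ Zane ∩ Gabriel ∩ Mateo: 07:30-09:30, 14:45-15:30, 16:30-16:45, 17:45-18:15.
Sam ∩ Zane ∩ Gabriel ∩ Mateo ∩ Arjun: 07:30-09:30, 14:45-15:30, 16:30-16:45, 17:45-18:15.
Sam ∩ Zane ∩ Gabriel ∩ Mateo ∩ Arjun ∩ Finn: 08:15-09:30, 14:45-15:30, 16:30-16:45, 17:45-18:15.
The first common window of at least 60 minutes is 08:15-09:30, so the earliest start is 08:15.

08:15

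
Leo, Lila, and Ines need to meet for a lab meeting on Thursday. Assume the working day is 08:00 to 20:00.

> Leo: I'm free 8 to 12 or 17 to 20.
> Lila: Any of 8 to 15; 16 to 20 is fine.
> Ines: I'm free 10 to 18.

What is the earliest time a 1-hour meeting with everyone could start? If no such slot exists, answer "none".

Leo ∩ Lila: 08:00-12:00, 17:00-20:00.
Leo ∩ Lila ∩ Ines: 10:00-12:00, 17:00-18:00.
The first common window of at least 60 minutes is 10:00-12:00, so the earliest start is 10:00.

10:00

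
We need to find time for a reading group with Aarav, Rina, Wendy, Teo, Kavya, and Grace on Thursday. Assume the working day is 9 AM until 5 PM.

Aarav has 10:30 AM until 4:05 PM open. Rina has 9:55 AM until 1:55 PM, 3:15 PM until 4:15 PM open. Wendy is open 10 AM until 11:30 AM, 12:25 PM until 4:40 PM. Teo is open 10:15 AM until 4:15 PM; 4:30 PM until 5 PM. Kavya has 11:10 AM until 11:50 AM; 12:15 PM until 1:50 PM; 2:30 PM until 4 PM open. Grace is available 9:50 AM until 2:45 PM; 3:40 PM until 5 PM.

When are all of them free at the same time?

11:10-11:30, 12:25-13:50, 15:40-16:00

Aarav ∩ Rina: 10:30-13:55, 15:15-16:05.
Aarav ∩ Rina ∩ Wendy: 10:30-11:30, 12:25-13:55, 15:15-16:05.
Aarav ∩ Rina ∩ Wendy ∩ Teo: 10:30-11:30, 12:25-13:55, 15:15-16:05.
Aarav ∩ Rina ∩ Wendy ∩ Teo ∩ Kavya: 11:10-11:30, 12:25-13:50, 15:15-16:00.
Aarav ∩ Rina ∩ Wendy ∩ Teo ∩ Kavya ∩ Grace: 11:10-11:30, 12:25-13:50, 15:40-16:00.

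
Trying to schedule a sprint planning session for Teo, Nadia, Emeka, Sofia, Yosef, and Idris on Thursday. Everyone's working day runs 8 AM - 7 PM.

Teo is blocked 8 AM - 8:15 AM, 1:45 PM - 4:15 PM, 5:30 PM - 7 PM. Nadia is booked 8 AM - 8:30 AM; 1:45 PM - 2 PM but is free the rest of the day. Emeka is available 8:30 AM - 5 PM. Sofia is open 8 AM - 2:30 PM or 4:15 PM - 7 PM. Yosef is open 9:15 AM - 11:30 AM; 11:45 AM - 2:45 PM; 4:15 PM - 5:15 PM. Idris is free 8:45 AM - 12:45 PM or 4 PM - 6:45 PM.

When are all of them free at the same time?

Teo free: 08:15-13:45, 16:15-17:30 (invert busy blocks within the working day).
Nadia free: 08:30-13:45, 14:00-19:00 (invert busy blocks within the working day).
Emeka free: 08:30-17:00.
Sofia free: 08:00-14:30, 16:15-19:00.
Yosef free: 09:15-11:30, 11:45-14:45, 16:15-17:15.
Idris free: 08:45-12:45, 16:00-18:45.
Teo ∩ Nadia: 08:30-13:45, 16:15-17:30.
Teo ∩ Nadia ∩ Emeka: 08:30-13:45, 16:15-17:00.
Teo ∩ Nadia ∩ Emeka ∩ Sofia: 08:30-13:45, 16:15-17:00.
Teo ∩ Nadia ∩ Emeka ∩ Sofia ∩ Yosef: 09:15-11:30, 11:45-13:45, 16:15-17:00.
Teo ∩ Nadia ∩ Emeka ∩ Sofia ∩ Yosef ∩ Idris: 09:15-11:30, 11:45-12:45, 16:15-17:00.

09:15-11:30, 11:45-12:45, 16:15-17:00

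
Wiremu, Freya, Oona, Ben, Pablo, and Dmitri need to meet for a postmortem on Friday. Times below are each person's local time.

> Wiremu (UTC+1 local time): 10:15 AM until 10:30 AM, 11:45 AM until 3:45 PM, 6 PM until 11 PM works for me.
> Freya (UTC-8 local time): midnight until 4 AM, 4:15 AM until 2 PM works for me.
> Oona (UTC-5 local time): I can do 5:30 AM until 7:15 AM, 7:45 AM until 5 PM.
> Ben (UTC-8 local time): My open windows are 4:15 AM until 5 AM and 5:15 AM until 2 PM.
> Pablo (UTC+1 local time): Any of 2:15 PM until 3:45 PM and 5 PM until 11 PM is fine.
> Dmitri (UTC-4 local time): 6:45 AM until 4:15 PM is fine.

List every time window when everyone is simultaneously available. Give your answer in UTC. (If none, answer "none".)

Wiremu in UTC: 09:15-09:30, 10:45-14:45, 17:00-22:00 (subtract 1h to convert from UTC+1).
Freya in UTC: 08:00-12:00, 12:15-22:00 (add 8h to convert from UTC-8).
Oona in UTC: 10:30-12:15, 12:45-22:00 (add 5h to convert from UTC-5).
Ben in UTC: 12:15-13:00, 13:15-22:00 (add 8h to convert from UTC-8).
Pablo in UTC: 13:15-14:45, 16:00-22:00 (subtract 1h to convert from UTC+1).
Dmitri in UTC: 10:45-20:15 (add 4h to convert from UTC-4).
Wiremu ∩ Freya: 09:15-09:30, 10:45-12:00, 12:15-14:45, 17:00-22:00.
Wiremu ∩ Freya ∩ Oona: 10:45-12:00, 12:45-14:45, 17:00-22:00.
Wiremu ∩ Freya ∩ Oona ∩ Ben: 12:45-13:00, 13:15-14:45, 17:00-22:00.
Wiremu ∩ Freya ∩ Oona ∩ Ben ∩ Pablo: 13:15-14:45, 17:00-22:00.
Wiremu ∩ Freya ∩ Oona ∩ Ben ∩ Pablo ∩ Dmitri: 13:15-14:45, 17:00-20:15.

13:15-14:45, 17:00-20:15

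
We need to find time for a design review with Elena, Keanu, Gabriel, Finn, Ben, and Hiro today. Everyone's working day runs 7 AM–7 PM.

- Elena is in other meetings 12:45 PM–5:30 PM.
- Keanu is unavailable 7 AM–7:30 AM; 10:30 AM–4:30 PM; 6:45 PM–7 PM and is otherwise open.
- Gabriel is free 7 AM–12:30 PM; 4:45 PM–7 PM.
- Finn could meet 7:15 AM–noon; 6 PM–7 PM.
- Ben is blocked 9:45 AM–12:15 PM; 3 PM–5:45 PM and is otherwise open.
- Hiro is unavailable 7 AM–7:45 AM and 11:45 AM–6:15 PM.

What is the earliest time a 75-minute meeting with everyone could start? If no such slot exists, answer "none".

Elena free: 07:00-12:45, 17:30-19:00 (invert busy blocks within the working day).
Keanu free: 07:30-10:30, 16:30-18:45 (invert busy blocks within the working day).
Gabriel free: 07:00-12:30, 16:45-19:00.
Finn free: 07:15-12:00, 18:00-19:00.
Ben free: 07:00-09:45, 12:15-15:00, 17:45-19:00 (invert busy blocks within the working day).
Hiro free: 07:45-11:45, 18:15-19:00 (invert busy blocks within the working day).
Elena ∩ Keanu: 07:30-10:30, 17:30-18:45.
Elena ∩ Keanu ∩ Gabriel: 07:30-10:30, 17:30-18:45.
Elena ∩ Keanu ∩ Gabriel ∩ Finn: 07:30-10:30, 18:00-18:45.
Elena ∩ Keanu ∩ Gabriel ∩ Finn ∩ Ben: 07:30-09:45, 18:00-18:45.
Elena ∩ Keanu ∩ Gabriel ∩ Finn ∩ Ben ∩ Hiro: 07:45-09:45, 18:15-18:45.
The first common window of at least 75 minutes is 07:45-09:45, so the earliest start is 07:45.

07:45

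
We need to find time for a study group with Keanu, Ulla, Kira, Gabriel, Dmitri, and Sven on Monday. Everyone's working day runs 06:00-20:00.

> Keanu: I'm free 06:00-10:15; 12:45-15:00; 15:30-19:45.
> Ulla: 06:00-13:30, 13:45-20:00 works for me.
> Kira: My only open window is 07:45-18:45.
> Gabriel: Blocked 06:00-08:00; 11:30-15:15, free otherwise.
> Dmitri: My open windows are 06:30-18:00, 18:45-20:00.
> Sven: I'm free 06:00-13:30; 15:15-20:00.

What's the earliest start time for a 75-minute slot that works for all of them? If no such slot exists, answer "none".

08:00

Keanu free: 06:00-10:15, 12:45-15:00, 15:30-19:45.
Ulla free: 06:00-13:30, 13:45-20:00.
Kira free: 07:45-18:45.
Gabriel free: 08:00-11:30, 15:15-20:00 (invert busy blocks within the working day).
Dmitri free: 06:30-18:00, 18:45-20:00.
Sven free: 06:00-13:30, 15:15-20:00.
Keanu ∩ Ulla: 06:00-10:15, 12:45-13:30, 13:45-15:00, 15:30-19:45.
Keanu ∩ Ulla ∩ Kira: 07:45-10:15, 12:45-13:30, 13:45-15:00, 15:30-18:45.
Keanu ∩ Ulla ∩ Kira ∩ Gabriel: 08:00-10:15, 15:30-18:45.
Keanu ∩ Ulla ∩ Kira ∩ Gabriel ∩ Dmitri: 08:00-10:15, 15:30-18:00.
Keanu ∩ Ulla ∩ Kira ∩ Gabriel ∩ Dmitri ∩ Sven: 08:00-10:15, 15:30-18:00.
The first common window of at least 75 minutes is 08:00-10:15, so the earliest start is 08:00.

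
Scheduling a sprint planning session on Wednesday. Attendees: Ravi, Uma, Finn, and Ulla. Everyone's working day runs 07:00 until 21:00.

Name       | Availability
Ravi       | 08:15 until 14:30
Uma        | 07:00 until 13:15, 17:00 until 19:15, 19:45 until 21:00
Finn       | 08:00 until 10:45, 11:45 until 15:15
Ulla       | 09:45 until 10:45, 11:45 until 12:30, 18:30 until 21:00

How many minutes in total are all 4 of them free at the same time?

105

Ravi ∩ Uma: 08:15-13:15.
Ravi ∩ Uma ∩ Finn: 08:15-10:45, 11:45-13:15.
Ravi ∩ Uma ∩ Finn ∩ Ulla: 09:45-10:45, 11:45-12:30.
Summing the common windows: 60 + 45 = 105 minutes.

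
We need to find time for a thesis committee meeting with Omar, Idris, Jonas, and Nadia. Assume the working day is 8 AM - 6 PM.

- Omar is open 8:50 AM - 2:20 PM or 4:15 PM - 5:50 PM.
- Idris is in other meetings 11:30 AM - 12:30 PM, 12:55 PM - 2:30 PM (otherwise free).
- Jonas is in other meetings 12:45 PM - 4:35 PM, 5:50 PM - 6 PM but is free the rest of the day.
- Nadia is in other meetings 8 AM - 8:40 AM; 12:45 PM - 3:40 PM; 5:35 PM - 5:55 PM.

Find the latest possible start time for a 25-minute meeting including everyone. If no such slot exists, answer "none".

Omar free: 08:50-14:20, 16:15-17:50.
Idris free: 08:00-11:30, 12:30-12:55, 14:30-18:00 (invert busy blocks within the working day).
Jonas free: 08:00-12:45, 16:35-17:50 (invert busy blocks within the working day).
Nadia free: 08:40-12:45, 15:40-17:35, 17:55-18:00 (invert busy blocks within the working day).
Omar ∩ Idris: 08:50-11:30, 12:30-12:55, 16:15-17:50.
Omar ∩ Idris ∩ Jonas: 08:50-11:30, 12:30-12:45, 16:35-17:50.
Omar ∩ Idris ∩ Jonas ∩ Nadia: 08:50-11:30, 12:30-12:45, 16:35-17:35.
So the common availability across everyone is 08:50-11:30, 12:30-12:45, 16:35-17:35.
The last common window of at least 25 minutes is 16:35-17:35; a 25-minute meeting can start as late as 17:10 and still end by 17:35.

17:10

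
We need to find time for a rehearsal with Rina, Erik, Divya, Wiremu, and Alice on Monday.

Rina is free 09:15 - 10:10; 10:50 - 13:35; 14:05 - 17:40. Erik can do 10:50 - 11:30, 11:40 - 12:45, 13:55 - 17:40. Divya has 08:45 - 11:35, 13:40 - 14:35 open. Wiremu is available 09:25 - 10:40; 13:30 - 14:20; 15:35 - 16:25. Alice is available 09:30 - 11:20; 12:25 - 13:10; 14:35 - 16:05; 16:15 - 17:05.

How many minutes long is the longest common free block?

0

Rina ∩ Erik: 10:50-11:30, 11:40-12:45, 14:05-17:40.
Rina ∩ Erik ∩ Divya: 10:50-11:30, 14:05-14:35.
Rina ∩ Erik ∩ Divya ∩ Wiremu: 14:05-14:20.
Rina ∩ Erik ∩ Divya ∩ Wiremu ∩ Alice: ∅.
There is no time when everyone is free.
No common window exists, so the longest block is 0 minutes.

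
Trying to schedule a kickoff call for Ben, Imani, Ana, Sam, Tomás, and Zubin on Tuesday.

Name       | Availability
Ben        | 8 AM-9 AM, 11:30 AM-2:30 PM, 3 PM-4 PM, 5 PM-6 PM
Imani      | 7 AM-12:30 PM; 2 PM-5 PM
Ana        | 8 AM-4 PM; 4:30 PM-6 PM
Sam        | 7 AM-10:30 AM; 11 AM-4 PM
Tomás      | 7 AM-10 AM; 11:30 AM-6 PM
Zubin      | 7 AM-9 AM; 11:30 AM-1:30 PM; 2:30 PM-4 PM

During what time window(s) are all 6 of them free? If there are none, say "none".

Ben ∩ Imani: 08:00-09:00, 11:30-12:30, 14:00-14:30, 15:00-16:00.
Ben ∩ Imani ∩ Ana: 08:00-09:00, 11:30-12:30, 14:00-14:30, 15:00-16:00.
Ben ∩ Imani ∩ Ana ∩ Sam: 08:00-09:00, 11:30-12:30, 14:00-14:30, 15:00-16:00.
Ben ∩ Imani ∩ Ana ∩ Sam ∩ Tomás: 08:00-09:00, 11:30-12:30, 14:00-14:30, 15:00-16:00.
Ben ∩ Imani ∩ Ana ∩ Sam ∩ Tomás ∩ Zubin: 08:00-09:00, 11:30-12:30, 15:00-16:00.

08:00-09:00, 11:30-12:30, 15:00-16:00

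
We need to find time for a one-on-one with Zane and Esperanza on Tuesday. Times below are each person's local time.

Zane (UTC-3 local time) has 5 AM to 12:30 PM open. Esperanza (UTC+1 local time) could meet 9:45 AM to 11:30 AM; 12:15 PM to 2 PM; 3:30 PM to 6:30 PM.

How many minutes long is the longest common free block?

Zane in UTC: 08:00-15:30 (add 3h to convert from UTC-3).
Esperanza in UTC: 08:45-10:30, 11:15-13:00, 14:30-17:30 (subtract 1h to convert from UTC+1).
Zane ∩ Esperanza: 08:45-10:30, 11:15-13:00, 14:30-15:30.
The longest is 08:45-10:30 at 105 minutes.

105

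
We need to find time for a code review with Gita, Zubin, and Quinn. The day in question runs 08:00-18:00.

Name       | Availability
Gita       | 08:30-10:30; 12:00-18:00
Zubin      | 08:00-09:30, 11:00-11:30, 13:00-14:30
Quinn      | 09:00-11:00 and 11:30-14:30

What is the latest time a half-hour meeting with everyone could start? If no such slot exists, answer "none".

14:00

Gita ∩ Zubin: 08:30-09:30, 13:00-14:30.
Gita ∩ Zubin ∩ Quinn: 09:00-09:30, 13:00-14:30.
So the common availability across everyone is 09:00-09:30, 13:00-14:30.
The last common window of at least 30 minutes is 13:00-14:30; a 30-minute meeting can start as late as 14:00 and still end by 14:30.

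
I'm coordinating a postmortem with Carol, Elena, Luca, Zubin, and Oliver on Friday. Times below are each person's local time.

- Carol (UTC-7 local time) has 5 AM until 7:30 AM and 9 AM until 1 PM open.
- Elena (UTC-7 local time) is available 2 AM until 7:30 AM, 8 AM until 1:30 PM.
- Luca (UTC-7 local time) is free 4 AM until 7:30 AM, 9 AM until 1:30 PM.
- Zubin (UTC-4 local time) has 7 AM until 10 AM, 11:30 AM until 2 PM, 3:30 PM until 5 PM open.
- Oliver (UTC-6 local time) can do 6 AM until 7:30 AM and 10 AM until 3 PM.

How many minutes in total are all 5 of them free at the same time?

240

Carol in UTC: 12:00-14:30, 16:00-20:00 (add 7h to convert from UTC-7).
Elena in UTC: 09:00-14:30, 15:00-20:30 (add 7h to convert from UTC-7).
Luca in UTC: 11:00-14:30, 16:00-20:30 (add 7h to convert from UTC-7).
Zubin in UTC: 11:00-14:00, 15:30-18:00, 19:30-21:00 (add 4h to convert from UTC-4).
Oliver in UTC: 12:00-13:30, 16:00-21:00 (add 6h to convert from UTC-6).
Carol ∩ Elena: 12:00-14:30, 16:00-20:00.
Carol ∩ Elena ∩ Luca: 12:00-14:30, 16:00-20:00.
Carol ∩ Elena ∩ Luca ∩ Zubin: 12:00-14:00, 16:00-18:00, 19:30-20:00.
Carol ∩ Elena ∩ Luca ∩ Zubin ∩ Oliver: 12:00-13:30, 16:00-18:00, 19:30-20:00.
Summing the common windows: 90 + 120 + 30 = 240 minutes.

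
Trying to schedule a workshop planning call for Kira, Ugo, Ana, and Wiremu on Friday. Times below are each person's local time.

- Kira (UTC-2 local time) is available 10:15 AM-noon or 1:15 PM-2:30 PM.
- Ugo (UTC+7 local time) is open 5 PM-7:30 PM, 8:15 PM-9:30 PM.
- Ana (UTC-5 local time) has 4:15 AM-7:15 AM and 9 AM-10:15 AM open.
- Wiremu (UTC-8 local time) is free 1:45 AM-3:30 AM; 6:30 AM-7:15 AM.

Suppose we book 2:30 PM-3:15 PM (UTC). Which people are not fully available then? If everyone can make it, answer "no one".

Kira in UTC: 12:15-14:00, 15:15-16:30 (add 2h to convert from UTC-2).
Ugo in UTC: 10:00-12:30, 13:15-14:30 (subtract 7h to convert from UTC+7).
Ana in UTC: 09:15-12:15, 14:00-15:15 (add 5h to convert from UTC-5).
Wiremu in UTC: 09:45-11:30, 14:30-15:15 (add 8h to convert from UTC-8).
Kira: not fully free for 14:30-15:15. Ugo: not fully free for 14:30-15:15. Ana: free for 14:30-15:15. Wiremu: free for 14:30-15:15.

Kira, Ugo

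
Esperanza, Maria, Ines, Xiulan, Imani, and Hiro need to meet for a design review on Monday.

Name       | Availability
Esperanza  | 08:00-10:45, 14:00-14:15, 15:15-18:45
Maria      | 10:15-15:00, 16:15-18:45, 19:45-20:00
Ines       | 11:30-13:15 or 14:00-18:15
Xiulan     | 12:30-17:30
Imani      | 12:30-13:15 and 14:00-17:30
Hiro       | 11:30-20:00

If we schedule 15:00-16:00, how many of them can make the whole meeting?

4

Ines, Xiulan, Imani, and Hiro can make the full 15:00-16:00 slot — that's 4.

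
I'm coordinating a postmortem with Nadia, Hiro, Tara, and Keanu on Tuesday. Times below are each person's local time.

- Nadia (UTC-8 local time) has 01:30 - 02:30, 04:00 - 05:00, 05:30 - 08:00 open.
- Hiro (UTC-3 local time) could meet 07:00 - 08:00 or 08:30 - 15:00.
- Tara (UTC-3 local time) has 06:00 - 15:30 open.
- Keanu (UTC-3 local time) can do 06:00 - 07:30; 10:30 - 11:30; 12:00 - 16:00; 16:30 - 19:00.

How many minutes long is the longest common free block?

60

Nadia in UTC: 09:30-10:30, 12:00-13:00, 13:30-16:00 (add 8h to convert from UTC-8).
Hiro in UTC: 10:00-11:00, 11:30-18:00 (add 3h to convert from UTC-3).
Tara in UTC: 09:00-18:30 (add 3h to convert from UTC-3).
Keanu in UTC: 09:00-10:30, 13:30-14:30, 15:00-19:00, 19:30-22:00 (add 3h to convert from UTC-3).
Nadia ∩ Hiro: 10:00-10:30, 12:00-13:00, 13:30-16:00.
Nadia ∩ Hiro ∩ Tara: 10:00-10:30, 12:00-13:00, 13:30-16:00.
Nadia ∩ Hiro ∩ Tara ∩ Keanu: 10:00-10:30, 13:30-14:30, 15:00-16:00.
The longest is 13:30-14:30 at 60 minutes.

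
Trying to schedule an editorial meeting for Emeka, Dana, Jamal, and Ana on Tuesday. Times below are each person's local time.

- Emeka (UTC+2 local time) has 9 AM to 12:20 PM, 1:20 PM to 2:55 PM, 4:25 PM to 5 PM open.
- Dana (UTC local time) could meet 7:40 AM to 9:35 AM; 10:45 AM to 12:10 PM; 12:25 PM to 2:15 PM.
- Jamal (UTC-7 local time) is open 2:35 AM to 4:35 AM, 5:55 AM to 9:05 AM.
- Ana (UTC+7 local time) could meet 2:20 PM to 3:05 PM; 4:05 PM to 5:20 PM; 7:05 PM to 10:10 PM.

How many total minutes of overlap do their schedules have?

Emeka in UTC: 07:00-10:20, 11:20-12:55, 14:25-15:00 (subtract 2h to convert from UTC+2).
Dana in UTC: 07:40-09:35, 10:45-12:10, 12:25-14:15.
Jamal in UTC: 09:35-11:35, 12:55-16:05 (add 7h to convert from UTC-7).
Ana in UTC: 07:20-08:05, 09:05-10:20, 12:05-15:10 (subtract 7h to convert from UTC+7).
Emeka ∩ Dana: 07:40-09:35, 11:20-12:10, 12:25-12:55.
Emeka ∩ Dana ∩ Jamal: 11:20-11:35.
Emeka ∩ Dana ∩ Jamal ∩ Ana: ∅.
There is no time when everyone is free.
There is no common window, so the total is 0 minutes.

0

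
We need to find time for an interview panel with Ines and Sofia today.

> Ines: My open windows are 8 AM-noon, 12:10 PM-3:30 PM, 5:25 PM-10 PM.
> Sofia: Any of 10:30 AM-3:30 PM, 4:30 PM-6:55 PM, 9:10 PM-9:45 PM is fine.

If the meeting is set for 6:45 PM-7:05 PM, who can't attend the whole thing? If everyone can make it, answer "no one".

Sofia

Ines: free for 18:45-19:05. Sofia: not fully free for 18:45-19:05.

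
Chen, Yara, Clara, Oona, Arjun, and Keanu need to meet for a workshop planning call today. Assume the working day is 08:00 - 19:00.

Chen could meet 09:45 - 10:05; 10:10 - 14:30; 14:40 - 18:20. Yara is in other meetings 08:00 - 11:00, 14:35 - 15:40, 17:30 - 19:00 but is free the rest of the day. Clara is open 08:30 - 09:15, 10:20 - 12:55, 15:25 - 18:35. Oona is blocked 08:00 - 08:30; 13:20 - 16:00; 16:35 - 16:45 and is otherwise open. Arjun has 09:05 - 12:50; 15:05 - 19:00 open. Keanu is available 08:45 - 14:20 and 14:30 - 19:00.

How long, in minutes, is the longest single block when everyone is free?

Chen free: 09:45-10:05, 10:10-14:30, 14:40-18:20.
Yara free: 11:00-14:35, 15:40-17:30 (invert busy blocks within the working day).
Clara free: 08:30-09:15, 10:20-12:55, 15:25-18:35.
Oona free: 08:30-13:20, 16:00-16:35, 16:45-19:00 (invert busy blocks within the working day).
Arjun free: 09:05-12:50, 15:05-19:00.
Keanu free: 08:45-14:20, 14:30-19:00.
Chen ∩ Yara: 11:00-14:30, 15:40-17:30.
Chen ∩ Yara ∩ Clara: 11:00-12:55, 15:40-17:30.
Chen ∩ Yara ∩ Clara ∩ Oona: 11:00-12:55, 16:00-16:35, 16:45-17:30.
Chen ∩ Yara ∩ Clara ∩ Oona ∩ Arjun: 11:00-12:50, 16:00-16:35, 16:45-17:30.
Chen ∩ Yara ∩ Clara ∩ Oona ∩ Arjun ∩ Keanu: 11:00-12:50, 16:00-16:35, 16:45-17:30.
So the common availability across everyone is 11:00-12:50, 16:00-16:35, 16:45-17:30.
The longest is 11:00-12:50 at 110 minutes.

110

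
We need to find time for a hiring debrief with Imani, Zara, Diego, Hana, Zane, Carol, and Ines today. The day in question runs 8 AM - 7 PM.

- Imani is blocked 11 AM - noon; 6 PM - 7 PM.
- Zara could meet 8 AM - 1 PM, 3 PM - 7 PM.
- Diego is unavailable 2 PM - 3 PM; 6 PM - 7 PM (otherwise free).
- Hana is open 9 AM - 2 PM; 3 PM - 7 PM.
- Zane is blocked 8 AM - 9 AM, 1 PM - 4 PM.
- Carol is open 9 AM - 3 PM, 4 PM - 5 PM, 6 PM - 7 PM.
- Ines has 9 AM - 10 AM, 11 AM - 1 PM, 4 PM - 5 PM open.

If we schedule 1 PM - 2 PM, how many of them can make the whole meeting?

Imani free: 08:00-11:00, 12:00-18:00 (invert busy blocks within the working day).
Zara free: 08:00-13:00, 15:00-19:00.
Diego free: 08:00-14:00, 15:00-18:00 (invert busy blocks within the working day).
Hana free: 09:00-14:00, 15:00-19:00.
Zane free: 09:00-13:00, 16:00-19:00 (invert busy blocks within the working day).
Carol free: 09:00-15:00, 16:00-17:00, 18:00-19:00.
Ines free: 09:00-10:00, 11:00-13:00, 16:00-17:00.
Imani, Diego, Hana, and Carol can make the full 13:00-14:00 slot — that's 4.

4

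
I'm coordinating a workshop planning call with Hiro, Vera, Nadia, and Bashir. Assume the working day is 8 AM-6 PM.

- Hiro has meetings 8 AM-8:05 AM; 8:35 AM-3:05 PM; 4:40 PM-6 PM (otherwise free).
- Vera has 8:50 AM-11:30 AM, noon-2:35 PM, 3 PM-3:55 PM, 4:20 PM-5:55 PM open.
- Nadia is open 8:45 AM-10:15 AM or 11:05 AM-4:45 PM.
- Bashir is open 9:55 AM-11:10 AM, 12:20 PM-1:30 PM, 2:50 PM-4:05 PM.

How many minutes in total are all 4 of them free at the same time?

Hiro free: 08:05-08:35, 15:05-16:40 (invert busy blocks within the working day).
Vera free: 08:50-11:30, 12:00-14:35, 15:00-15:55, 16:20-17:55.
Nadia free: 08:45-10:15, 11:05-16:45.
Bashir free: 09:55-11:10, 12:20-13:30, 14:50-16:05.
Hiro ∩ Vera: 15:05-15:55, 16:20-16:40.
Hiro ∩ Vera ∩ Nadia: 15:05-15:55, 16:20-16:40.
Hiro ∩ Vera ∩ Nadia ∩ Bashir: 15:05-15:55.
That's a single block of 50 minutes.

50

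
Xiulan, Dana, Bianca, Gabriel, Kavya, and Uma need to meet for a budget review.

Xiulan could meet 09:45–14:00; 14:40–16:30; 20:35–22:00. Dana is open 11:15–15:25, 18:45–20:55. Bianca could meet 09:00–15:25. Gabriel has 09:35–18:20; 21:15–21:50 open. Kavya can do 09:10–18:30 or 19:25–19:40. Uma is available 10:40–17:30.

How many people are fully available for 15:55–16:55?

Gabriel, Kavya, and Uma can make the full 15:55-16:55 slot — that's 3.

3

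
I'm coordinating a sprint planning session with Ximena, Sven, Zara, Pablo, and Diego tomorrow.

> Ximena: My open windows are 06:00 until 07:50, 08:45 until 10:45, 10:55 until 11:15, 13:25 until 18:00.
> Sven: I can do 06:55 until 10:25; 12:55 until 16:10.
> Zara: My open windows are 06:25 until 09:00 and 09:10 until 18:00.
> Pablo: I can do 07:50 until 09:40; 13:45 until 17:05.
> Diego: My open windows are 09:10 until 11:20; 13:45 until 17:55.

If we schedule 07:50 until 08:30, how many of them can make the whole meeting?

3

Sven, Zara, and Pablo can make the full 07:50-08:30 slot — that's 3.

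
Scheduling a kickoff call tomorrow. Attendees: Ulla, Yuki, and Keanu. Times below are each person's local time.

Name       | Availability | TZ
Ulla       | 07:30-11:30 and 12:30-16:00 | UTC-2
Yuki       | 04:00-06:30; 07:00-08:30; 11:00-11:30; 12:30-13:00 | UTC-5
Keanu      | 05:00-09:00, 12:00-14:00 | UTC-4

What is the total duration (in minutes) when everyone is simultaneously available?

240

Ulla in UTC: 09:30-13:30, 14:30-18:00 (add 2h to convert from UTC-2).
Yuki in UTC: 09:00-11:30, 12:00-13:30, 16:00-16:30, 17:30-18:00 (add 5h to convert from UTC-5).
Keanu in UTC: 09:00-13:00, 16:00-18:00 (add 4h to convert from UTC-4).
Ulla ∩ Yuki: 09:30-11:30, 12:00-13:30, 16:00-16:30, 17:30-18:00.
Ulla ∩ Yuki ∩ Keanu: 09:30-11:30, 12:00-13:00, 16:00-16:30, 17:30-18:00.
Summing the common windows: 120 + 60 + 30 + 30 = 240 minutes.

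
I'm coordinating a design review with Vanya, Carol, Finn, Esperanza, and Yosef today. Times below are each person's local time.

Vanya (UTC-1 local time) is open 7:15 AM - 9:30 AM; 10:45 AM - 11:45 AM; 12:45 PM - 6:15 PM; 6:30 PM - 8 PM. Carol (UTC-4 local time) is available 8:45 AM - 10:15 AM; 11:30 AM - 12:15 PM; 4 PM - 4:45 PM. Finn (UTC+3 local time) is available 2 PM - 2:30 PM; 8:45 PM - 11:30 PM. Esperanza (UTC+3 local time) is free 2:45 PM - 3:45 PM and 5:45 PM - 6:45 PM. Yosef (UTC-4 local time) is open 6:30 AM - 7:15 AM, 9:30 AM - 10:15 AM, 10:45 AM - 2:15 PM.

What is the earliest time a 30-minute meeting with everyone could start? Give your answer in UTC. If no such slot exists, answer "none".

none

Vanya in UTC: 08:15-10:30, 11:45-12:45, 13:45-19:15, 19:30-21:00 (add 1h to convert from UTC-1).
Carol in UTC: 12:45-14:15, 15:30-16:15, 20:00-20:45 (add 4h to convert from UTC-4).
Finn in UTC: 11:00-11:30, 17:45-20:30 (subtract 3h to convert from UTC+3).
Esperanza in UTC: 11:45-12:45, 14:45-15:45 (subtract 3h to convert from UTC+3).
Yosef in UTC: 10:30-11:15, 13:30-14:15, 14:45-18:15 (add 4h to convert from UTC-4).
Vanya ∩ Carol: 13:45-14:15, 15:30-16:15, 20:00-20:45.
Vanya ∩ Carol ∩ Finn: 20:00-20:30.
Vanya ∩ Carol ∩ Finn ∩ Esperanza: ∅.
Vanya ∩ Carol ∩ Finn ∩ Esperanza ∩ Yosef: ∅.
There is no time when everyone is free.
No common window is at least 30 minutes long.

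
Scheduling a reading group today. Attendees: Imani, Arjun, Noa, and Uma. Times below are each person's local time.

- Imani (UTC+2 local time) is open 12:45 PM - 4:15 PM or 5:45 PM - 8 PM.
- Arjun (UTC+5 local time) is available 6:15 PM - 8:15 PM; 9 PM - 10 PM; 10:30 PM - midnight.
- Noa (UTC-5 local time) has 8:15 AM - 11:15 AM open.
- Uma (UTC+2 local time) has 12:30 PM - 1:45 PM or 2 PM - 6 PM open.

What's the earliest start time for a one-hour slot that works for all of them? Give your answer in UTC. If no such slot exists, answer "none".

13:15

Imani in UTC: 10:45-14:15, 15:45-18:00 (subtract 2h to convert from UTC+2).
Arjun in UTC: 13:15-15:15, 16:00-17:00, 17:30-19:00 (subtract 5h to convert from UTC+5).
Noa in UTC: 13:15-16:15 (add 5h to convert from UTC-5).
Uma in UTC: 10:30-11:45, 12:00-16:00 (subtract 2h to convert from UTC+2).
Imani ∩ Arjun: 13:15-14:15, 16:00-17:00, 17:30-18:00.
Imani ∩ Arjun ∩ Noa: 13:15-14:15, 16:00-16:15.
Imani ∩ Arjun ∩ Noa ∩ Uma: 13:15-14:15.
Those are the intersection windows.
The first common window of at least 60 minutes is 13:15-14:15, so the earliest start is 13:15.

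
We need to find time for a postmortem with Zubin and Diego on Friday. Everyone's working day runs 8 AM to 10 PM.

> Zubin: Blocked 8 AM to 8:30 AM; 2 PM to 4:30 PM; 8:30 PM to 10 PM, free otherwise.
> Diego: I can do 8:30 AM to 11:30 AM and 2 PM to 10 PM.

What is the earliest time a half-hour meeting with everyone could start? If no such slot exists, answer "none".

Zubin free: 08:30-14:00, 16:30-20:30 (invert busy blocks within the working day).
Diego free: 08:30-11:30, 14:00-22:00.
Zubin ∩ Diego: 08:30-11:30, 16:30-20:30.
The first common window of at least 30 minutes is 08:30-11:30, so the earliest start is 08:30.

08:30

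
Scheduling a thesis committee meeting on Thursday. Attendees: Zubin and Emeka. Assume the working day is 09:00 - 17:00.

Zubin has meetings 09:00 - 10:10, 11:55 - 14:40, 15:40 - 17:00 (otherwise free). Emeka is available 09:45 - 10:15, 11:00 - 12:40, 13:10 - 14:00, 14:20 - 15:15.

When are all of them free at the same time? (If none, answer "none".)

Zubin free: 10:10-11:55, 14:40-15:40 (invert busy blocks within the working day).
Emeka free: 09:45-10:15, 11:00-12:40, 13:10-14:00, 14:20-15:15.
Zubin ∩ Emeka: 10:10-10:15, 11:00-11:55, 14:40-15:15.

10:10-10:15, 11:00-11:55, 14:40-15:15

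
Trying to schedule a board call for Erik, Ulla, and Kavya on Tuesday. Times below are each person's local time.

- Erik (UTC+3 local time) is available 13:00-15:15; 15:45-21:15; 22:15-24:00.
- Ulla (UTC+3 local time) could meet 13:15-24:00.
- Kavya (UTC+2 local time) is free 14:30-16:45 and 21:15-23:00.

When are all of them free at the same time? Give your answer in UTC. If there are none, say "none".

Erik in UTC: 10:00-12:15, 12:45-18:15, 19:15-21:00 (subtract 3h to convert from UTC+3).
Ulla in UTC: 10:15-21:00 (subtract 3h to convert from UTC+3).
Kavya in UTC: 12:30-14:45, 19:15-21:00 (subtract 2h to convert from UTC+2).
Erik ∩ Ulla: 10:15-12:15, 12:45-18:15, 19:15-21:00.
Erik ∩ Ulla ∩ Kavya: 12:45-14:45, 19:15-21:00.
So the common availability across everyone is 12:45-14:45, 19:15-21:00.

12:45-14:45, 19:15-21:00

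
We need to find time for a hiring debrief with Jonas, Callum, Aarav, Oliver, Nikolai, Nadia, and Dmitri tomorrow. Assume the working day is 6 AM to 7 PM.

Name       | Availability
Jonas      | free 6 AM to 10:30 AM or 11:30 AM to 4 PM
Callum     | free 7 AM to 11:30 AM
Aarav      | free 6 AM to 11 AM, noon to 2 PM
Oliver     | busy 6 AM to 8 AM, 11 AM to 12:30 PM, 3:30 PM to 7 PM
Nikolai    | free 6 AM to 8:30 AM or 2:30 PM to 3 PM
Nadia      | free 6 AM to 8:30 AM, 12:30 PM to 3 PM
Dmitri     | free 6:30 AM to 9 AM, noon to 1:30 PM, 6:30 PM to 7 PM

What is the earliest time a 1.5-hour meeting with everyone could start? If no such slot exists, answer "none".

none

Jonas free: 06:00-10:30, 11:30-16:00.
Callum free: 07:00-11:30.
Aarav free: 06:00-11:00, 12:00-14:00.
Oliver free: 08:00-11:00, 12:30-15:30 (invert busy blocks within the working day).
Nikolai free: 06:00-08:30, 14:30-15:00.
Nadia free: 06:00-08:30, 12:30-15:00.
Dmitri free: 06:30-09:00, 12:00-13:30, 18:30-19:00.
Jonas ∩ Callum: 07:00-10:30.
Jonas ∩ Callum ∩ Aarav: 07:00-10:30.
Jonas ∩ Callum ∩ Aarav ∩ Oliver: 08:00-10:30.
Jonas ∩ Callum ∩ Aarav ∩ Oliver ∩ Nikolai: 08:00-08:30.
Jonas ∩ Callum ∩ Aarav ∩ Oliver ∩ Nikolai ∩ Nadia: 08:00-08:30.
Jonas ∩ Callum ∩ Aarav ∩ Oliver ∩ Nikolai ∩ Nadia ∩ Dmitri: 08:00-08:30.
Those are the intersection windows.
No common window is at least 90 minutes long.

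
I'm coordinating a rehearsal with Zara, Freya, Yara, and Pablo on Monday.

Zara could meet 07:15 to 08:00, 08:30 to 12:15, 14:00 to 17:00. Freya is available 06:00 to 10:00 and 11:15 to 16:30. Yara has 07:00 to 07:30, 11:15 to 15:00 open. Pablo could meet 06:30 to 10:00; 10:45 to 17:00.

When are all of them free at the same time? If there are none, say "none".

07:15-07:30, 11:15-12:15, 14:00-15:00

Zara ∩ Freya: 07:15-08:00, 08:30-10:00, 11:15-12:15, 14:00-16:30.
Zara ∩ Freya ∩ Yara: 07:15-07:30, 11:15-12:15, 14:00-15:00.
Zara ∩ Freya ∩ Yara ∩ Pablo: 07:15-07:30, 11:15-12:15, 14:00-15:00.
Those are the intersection windows.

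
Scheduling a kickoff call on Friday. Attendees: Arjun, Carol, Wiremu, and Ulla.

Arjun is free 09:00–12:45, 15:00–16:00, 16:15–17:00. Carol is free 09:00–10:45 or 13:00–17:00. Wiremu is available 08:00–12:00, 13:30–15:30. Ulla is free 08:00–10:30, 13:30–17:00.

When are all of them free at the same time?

Arjun ∩ Carol: 09:00-10:45, 15:00-16:00, 16:15-17:00.
Arjun ∩ Carol ∩ Wiremu: 09:00-10:45, 15:00-15:30.
Arjun ∩ Carol ∩ Wiremu ∩ Ulla: 09:00-10:30, 15:00-15:30.

09:00-10:30, 15:00-15:30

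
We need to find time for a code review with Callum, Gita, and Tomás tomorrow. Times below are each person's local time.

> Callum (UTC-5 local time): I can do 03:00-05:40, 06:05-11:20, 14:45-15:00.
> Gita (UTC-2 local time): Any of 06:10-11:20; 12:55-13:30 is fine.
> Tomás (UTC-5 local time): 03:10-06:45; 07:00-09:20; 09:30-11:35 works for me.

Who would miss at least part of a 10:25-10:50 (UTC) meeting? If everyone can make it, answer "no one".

Callum in UTC: 08:00-10:40, 11:05-16:20, 19:45-20:00 (add 5h to convert from UTC-5).
Gita in UTC: 08:10-13:20, 14:55-15:30 (add 2h to convert from UTC-2).
Tomás in UTC: 08:10-11:45, 12:00-14:20, 14:30-16:35 (add 5h to convert from UTC-5).
Callum: not fully free for 10:25-10:50. Gita: free for 10:25-10:50. Tomás: free for 10:25-10:50.

Callum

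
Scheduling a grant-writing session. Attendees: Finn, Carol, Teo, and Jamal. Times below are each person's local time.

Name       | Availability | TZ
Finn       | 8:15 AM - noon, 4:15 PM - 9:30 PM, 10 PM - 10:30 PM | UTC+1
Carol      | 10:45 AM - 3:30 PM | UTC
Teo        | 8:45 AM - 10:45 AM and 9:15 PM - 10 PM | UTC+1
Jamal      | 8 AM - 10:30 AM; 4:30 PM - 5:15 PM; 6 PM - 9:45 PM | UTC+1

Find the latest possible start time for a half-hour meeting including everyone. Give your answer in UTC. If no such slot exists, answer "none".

none

Finn in UTC: 07:15-11:00, 15:15-20:30, 21:00-21:30 (subtract 1h to convert from UTC+1).
Carol in UTC: 10:45-15:30.
Teo in UTC: 07:45-09:45, 20:15-21:00 (subtract 1h to convert from UTC+1).
Jamal in UTC: 07:00-09:30, 15:30-16:15, 17:00-20:45 (subtract 1h to convert from UTC+1).
Finn ∩ Carol: 10:45-11:00, 15:15-15:30.
Finn ∩ Carol ∩ Teo: ∅.
Finn ∩ Carol ∩ Teo ∩ Jamal: ∅.
There is no time when everyone is free.
No common window is at least 30 minutes long.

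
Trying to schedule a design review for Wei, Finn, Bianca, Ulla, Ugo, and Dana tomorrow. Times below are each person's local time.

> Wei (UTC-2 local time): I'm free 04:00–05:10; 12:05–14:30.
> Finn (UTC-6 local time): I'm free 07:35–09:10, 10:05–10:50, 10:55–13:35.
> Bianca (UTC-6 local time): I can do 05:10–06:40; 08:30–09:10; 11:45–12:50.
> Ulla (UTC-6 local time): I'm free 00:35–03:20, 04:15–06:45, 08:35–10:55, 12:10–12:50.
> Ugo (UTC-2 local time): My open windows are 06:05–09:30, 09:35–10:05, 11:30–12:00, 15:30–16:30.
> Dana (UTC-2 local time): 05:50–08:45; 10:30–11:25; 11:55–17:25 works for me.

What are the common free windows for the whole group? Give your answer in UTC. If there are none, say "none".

none

Wei in UTC: 06:00-07:10, 14:05-16:30 (add 2h to convert from UTC-2).
Finn in UTC: 13:35-15:10, 16:05-16:50, 16:55-19:35 (add 6h to convert from UTC-6).
Bianca in UTC: 11:10-12:40, 14:30-15:10, 17:45-18:50 (add 6h to convert from UTC-6).
Ulla in UTC: 06:35-09:20, 10:15-12:45, 14:35-16:55, 18:10-18:50 (add 6h to convert from UTC-6).
Ugo in UTC: 08:05-11:30, 11:35-12:05, 13:30-14:00, 17:30-18:30 (add 2h to convert from UTC-2).
Dana in UTC: 07:50-10:45, 12:30-13:25, 13:55-19:25 (add 2h to convert from UTC-2).
Wei ∩ Finn: 14:05-15:10, 16:05-16:30.
Wei ∩ Finn ∩ Bianca: 14:30-15:10.
Wei ∩ Finn ∩ Bianca ∩ Ulla: 14:35-15:10.
Wei ∩ Finn ∩ Bianca ∩ Ulla ∩ Ugo: ∅.
Wei ∩ Finn ∩ Bianca ∩ Ulla ∩ Ugo ∩ Dana: ∅.
There is no time when everyone is free.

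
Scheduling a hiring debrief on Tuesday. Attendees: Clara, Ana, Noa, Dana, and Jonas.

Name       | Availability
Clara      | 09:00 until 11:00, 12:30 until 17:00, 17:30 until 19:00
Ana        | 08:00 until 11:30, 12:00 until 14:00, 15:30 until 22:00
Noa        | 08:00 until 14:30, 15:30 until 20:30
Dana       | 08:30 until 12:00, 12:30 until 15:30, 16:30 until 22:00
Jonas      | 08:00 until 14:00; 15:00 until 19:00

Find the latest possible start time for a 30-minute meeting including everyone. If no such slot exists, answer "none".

18:30

Clara ∩ Ana: 09:00-11:00, 12:30-14:00, 15:30-17:00, 17:30-19:00.
Clara ∩ Ana ∩ Noa: 09:00-11:00, 12:30-14:00, 15:30-17:00, 17:30-19:00.
Clara ∩ Ana ∩ Noa ∩ Dana: 09:00-11:00, 12:30-14:00, 16:30-17:00, 17:30-19:00.
Clara ∩ Ana ∩ Noa ∩ Dana ∩ Jonas: 09:00-11:00, 12:30-14:00, 16:30-17:00, 17:30-19:00.
The last common window of at least 30 minutes is 17:30-19:00; a 30-minute meeting can start as late as 18:30 and still end by 19:00.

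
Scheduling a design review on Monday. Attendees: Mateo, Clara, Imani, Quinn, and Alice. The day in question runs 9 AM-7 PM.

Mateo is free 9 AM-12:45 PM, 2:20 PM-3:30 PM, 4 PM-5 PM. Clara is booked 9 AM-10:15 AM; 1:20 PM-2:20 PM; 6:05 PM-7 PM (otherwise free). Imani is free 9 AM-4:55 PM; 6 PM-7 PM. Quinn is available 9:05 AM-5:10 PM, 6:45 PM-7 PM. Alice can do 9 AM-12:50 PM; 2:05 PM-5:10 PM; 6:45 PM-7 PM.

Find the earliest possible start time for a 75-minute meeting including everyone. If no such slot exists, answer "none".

10:15

Mateo free: 09:00-12:45, 14:20-15:30, 16:00-17:00.
Clara free: 10:15-13:20, 14:20-18:05 (invert busy blocks within the working day).
Imani free: 09:00-16:55, 18:00-19:00.
Quinn free: 09:05-17:10, 18:45-19:00.
Alice free: 09:00-12:50, 14:05-17:10, 18:45-19:00.
Mateo ∩ Clara: 10:15-12:45, 14:20-15:30, 16:00-17:00.
Mateo ∩ Clara ∩ Imani: 10:15-12:45, 14:20-15:30, 16:00-16:55.
Mateo ∩ Clara ∩ Imani ∩ Quinn: 10:15-12:45, 14:20-15:30, 16:00-16:55.
Mateo ∩ Clara ∩ Imani ∩ Quinn ∩ Alice: 10:15-12:45, 14:20-15:30, 16:00-16:55.
Those are the intersection windows.
The first common window of at least 75 minutes is 10:15-12:45, so the earliest start is 10:15.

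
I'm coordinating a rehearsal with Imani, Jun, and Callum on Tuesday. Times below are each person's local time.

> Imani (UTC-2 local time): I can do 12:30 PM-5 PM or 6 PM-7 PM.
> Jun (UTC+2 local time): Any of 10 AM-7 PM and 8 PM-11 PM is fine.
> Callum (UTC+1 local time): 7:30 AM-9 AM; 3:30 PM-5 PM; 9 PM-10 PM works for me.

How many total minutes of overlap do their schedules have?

Imani in UTC: 14:30-19:00, 20:00-21:00 (add 2h to convert from UTC-2).
Jun in UTC: 08:00-17:00, 18:00-21:00 (subtract 2h to convert from UTC+2).
Callum in UTC: 06:30-08:00, 14:30-16:00, 20:00-21:00 (subtract 1h to convert from UTC+1).
Imani ∩ Jun: 14:30-17:00, 18:00-19:00, 20:00-21:00.
Imani ∩ Jun ∩ Callum: 14:30-16:00, 20:00-21:00.
Summing the common windows: 90 + 60 = 150 minutes.

150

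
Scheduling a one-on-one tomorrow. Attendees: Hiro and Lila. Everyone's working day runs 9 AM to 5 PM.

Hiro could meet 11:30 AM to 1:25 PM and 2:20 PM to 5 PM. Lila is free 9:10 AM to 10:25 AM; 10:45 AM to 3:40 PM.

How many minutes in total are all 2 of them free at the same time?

195

Hiro ∩ Lila: 11:30-13:25, 14:20-15:40.
Summing the common windows: 115 + 80 = 195 minutes.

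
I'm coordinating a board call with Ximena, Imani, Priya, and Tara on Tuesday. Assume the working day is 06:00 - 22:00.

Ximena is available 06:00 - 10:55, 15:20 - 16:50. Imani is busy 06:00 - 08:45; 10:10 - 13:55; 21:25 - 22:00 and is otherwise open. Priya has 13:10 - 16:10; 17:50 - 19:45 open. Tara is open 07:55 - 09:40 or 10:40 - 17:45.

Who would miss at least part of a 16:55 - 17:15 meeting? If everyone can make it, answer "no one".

Priya, Ximena

Ximena free: 06:00-10:55, 15:20-16:50.
Imani free: 08:45-10:10, 13:55-21:25 (invert busy blocks within the working day).
Priya free: 13:10-16:10, 17:50-19:45.
Tara free: 07:55-09:40, 10:40-17:45.
Ximena: not fully free for 16:55-17:15. Imani: free for 16:55-17:15. Priya: not fully free for 16:55-17:15. Tara: free for 16:55-17:15.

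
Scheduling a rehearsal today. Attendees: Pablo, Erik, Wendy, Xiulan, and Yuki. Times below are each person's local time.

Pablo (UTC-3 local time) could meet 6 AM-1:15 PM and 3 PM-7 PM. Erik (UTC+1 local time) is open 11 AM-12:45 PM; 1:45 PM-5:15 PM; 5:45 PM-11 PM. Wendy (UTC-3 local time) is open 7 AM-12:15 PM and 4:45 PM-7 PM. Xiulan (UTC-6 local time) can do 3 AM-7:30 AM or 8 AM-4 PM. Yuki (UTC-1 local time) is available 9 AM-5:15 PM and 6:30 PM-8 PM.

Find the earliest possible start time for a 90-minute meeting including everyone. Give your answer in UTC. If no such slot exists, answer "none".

Pablo in UTC: 09:00-16:15, 18:00-22:00 (add 3h to convert from UTC-3).
Erik in UTC: 10:00-11:45, 12:45-16:15, 16:45-22:00 (subtract 1h to convert from UTC+1).
Wendy in UTC: 10:00-15:15, 19:45-22:00 (add 3h to convert from UTC-3).
Xiulan in UTC: 09:00-13:30, 14:00-22:00 (add 6h to convert from UTC-6).
Yuki in UTC: 10:00-18:15, 19:30-21:00 (add 1h to convert from UTC-1).
Pablo ∩ Erik: 10:00-11:45, 12:45-16:15, 18:00-22:00.
Pablo ∩ Erik ∩ Wendy: 10:00-11:45, 12:45-15:15, 19:45-22:00.
Pablo ∩ Erik ∩ Wendy ∩ Xiulan: 10:00-11:45, 12:45-13:30, 14:00-15:15, 19:45-22:00.
Pablo ∩ Erik ∩ Wendy ∩ Xiulan ∩ Yuki: 10:00-11:45, 12:45-13:30, 14:00-15:15, 19:45-21:00.
Those are the intersection windows.
The first common window of at least 90 minutes is 10:00-11:45, so the earliest start is 10:00.

10:00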